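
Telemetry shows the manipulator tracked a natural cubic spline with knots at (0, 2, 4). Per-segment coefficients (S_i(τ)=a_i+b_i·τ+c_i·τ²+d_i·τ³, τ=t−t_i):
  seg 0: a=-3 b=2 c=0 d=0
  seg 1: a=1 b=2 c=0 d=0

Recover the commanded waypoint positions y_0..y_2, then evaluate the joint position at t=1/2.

y_0=-3 y_1=1 y_2=5
S(1/2) = -2

y_0 = S_0(0) = a_0 = -3
y_1 = S_1(0) = a_1 = 1
y_2 = S_1(2) = 5
t_q=1/2 is in segment 0 (τ=1/2); S_0(τ)=-2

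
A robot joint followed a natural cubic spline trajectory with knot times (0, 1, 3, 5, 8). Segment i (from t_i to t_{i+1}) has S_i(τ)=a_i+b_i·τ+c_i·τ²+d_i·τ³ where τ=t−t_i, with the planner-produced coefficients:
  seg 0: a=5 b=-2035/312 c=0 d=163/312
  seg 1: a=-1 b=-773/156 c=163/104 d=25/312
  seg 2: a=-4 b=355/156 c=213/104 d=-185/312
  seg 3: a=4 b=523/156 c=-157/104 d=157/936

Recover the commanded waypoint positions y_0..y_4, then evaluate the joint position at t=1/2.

y_0 = S_0(0) = a_0 = 5
y_1 = S_1(0) = a_1 = -1
y_2 = S_2(0) = a_2 = -4
y_3 = S_3(0) = a_3 = 4
y_4 = S_3(3) = 5
t_q=1/2 is in segment 0 (τ=1/2); S_0(τ)=1501/832

y_0=5 y_1=-1 y_2=-4 y_3=4 y_4=5
S(1/2) = 1501/832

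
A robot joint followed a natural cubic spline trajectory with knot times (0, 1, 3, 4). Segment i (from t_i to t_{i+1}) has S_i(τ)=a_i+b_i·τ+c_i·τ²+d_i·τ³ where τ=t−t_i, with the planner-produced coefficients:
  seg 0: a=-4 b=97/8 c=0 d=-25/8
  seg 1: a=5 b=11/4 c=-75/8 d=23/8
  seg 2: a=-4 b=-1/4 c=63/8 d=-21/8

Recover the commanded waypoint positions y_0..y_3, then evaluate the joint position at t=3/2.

y_0=-4 y_1=5 y_2=-4 y_3=1
S(3/2) = 281/64

y_0 = S_0(0) = a_0 = -4
y_1 = S_1(0) = a_1 = 5
y_2 = S_2(0) = a_2 = -4
y_3 = S_2(1) = 1
t_q=3/2 is in segment 1 (τ=1/2); S_1(τ)=281/64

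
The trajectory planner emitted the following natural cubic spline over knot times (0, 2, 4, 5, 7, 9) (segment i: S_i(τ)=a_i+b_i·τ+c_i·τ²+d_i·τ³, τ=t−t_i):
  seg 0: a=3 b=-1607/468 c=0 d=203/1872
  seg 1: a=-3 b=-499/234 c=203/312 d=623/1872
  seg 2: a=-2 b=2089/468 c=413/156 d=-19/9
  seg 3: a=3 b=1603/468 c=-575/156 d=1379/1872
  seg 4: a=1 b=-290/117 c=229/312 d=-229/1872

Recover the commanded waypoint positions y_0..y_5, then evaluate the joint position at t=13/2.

y_0=3 y_1=-3 y_2=-2 y_3=3 y_4=1 y_5=-2
S(13/2) = 895/384

y_0 = S_0(0) = a_0 = 3
y_1 = S_1(0) = a_1 = -3
y_2 = S_2(0) = a_2 = -2
y_3 = S_3(0) = a_3 = 3
y_4 = S_4(0) = a_4 = 1
y_5 = S_4(2) = -2
t_q=13/2 is in segment 3 (τ=3/2); S_3(τ)=895/384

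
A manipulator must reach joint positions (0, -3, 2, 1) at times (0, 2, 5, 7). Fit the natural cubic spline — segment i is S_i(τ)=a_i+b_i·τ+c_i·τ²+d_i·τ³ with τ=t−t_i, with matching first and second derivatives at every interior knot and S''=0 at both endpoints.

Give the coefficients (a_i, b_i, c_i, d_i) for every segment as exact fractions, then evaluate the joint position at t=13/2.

  seg 0: a=0 b=-1277/546 c=0 d=229/1092
  seg 1: a=-3 b=97/546 c=229/182 d=-16/63
  seg 2: a=2 b=475/546 c=-187/182 d=187/1092
S(13/2) = 4575/2912

Δ: Δ0=-3/2, Δ1=5/3, Δ2=-1/2
row 1: diag=10, rhs=19; c'=3/10, d'=19/10
row 2: denom=10−3·3/10=91/10; d'=(-13−3·19/10)/(91/10)=-187/91
back: M2=-187/91
back: M1=19/10−3/10·-187/91=229/91
M: M0=0, M1=229/91, M2=-187/91, M3=0
seg 0: a=0, c=M0/2=0, d=(M1−M0)/(6·2)=229/1092, b=Δ0−h0·(2M0+M1)/6=-1277/546
seg 1: a=-3, c=M1/2=229/182, d=(M2−M1)/(6·3)=-16/63, b=Δ1−h1·(2M1+M2)/6=97/546
seg 2: a=2, c=M2/2=-187/182, d=(M3−M2)/(6·2)=187/1092, b=Δ2−h2·(2M2+M3)/6=475/546
t_q=13/2 → seg 2, τ=3/2; S=2+475/546·τ+-187/182·τ²+187/1092·τ³=4575/2912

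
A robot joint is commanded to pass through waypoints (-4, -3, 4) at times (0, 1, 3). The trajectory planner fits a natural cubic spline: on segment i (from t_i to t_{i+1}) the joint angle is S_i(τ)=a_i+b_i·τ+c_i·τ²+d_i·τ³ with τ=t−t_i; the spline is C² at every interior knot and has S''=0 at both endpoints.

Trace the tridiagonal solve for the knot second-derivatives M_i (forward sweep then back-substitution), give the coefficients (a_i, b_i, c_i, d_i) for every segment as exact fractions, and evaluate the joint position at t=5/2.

  seg 0: a=-4 b=7/12 c=0 d=5/12
  seg 1: a=-3 b=11/6 c=5/4 d=-5/24
S(5/2) = 119/64

Δ: Δ0=1, Δ1=7/2
row 1: diag=6, rhs=15; c'=1/3, d'=5/2
back: M1=5/2
M: M0=0, M1=5/2, M2=0
seg 0: a=-4, c=M0/2=0, d=(M1−M0)/(6·1)=5/12, b=Δ0−h0·(2M0+M1)/6=7/12
seg 1: a=-3, c=M1/2=5/4, d=(M2−M1)/(6·2)=-5/24, b=Δ1−h1·(2M1+M2)/6=11/6
t_q=5/2 → seg 1, τ=3/2; S=-3+11/6·τ+5/4·τ²+-5/24·τ³=119/64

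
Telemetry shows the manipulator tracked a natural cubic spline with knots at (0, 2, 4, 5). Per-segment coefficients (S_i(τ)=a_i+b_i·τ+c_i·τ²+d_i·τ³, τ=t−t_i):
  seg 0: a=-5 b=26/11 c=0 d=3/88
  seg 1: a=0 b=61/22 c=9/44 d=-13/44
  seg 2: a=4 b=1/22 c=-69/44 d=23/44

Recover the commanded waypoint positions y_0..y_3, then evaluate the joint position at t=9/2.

y_0 = S_0(0) = a_0 = -5
y_1 = S_1(0) = a_1 = 0
y_2 = S_2(0) = a_2 = 4
y_3 = S_2(1) = 3
t_q=9/2 is in segment 2 (τ=1/2); S_2(τ)=1301/352

y_0=-5 y_1=0 y_2=4 y_3=3
S(9/2) = 1301/352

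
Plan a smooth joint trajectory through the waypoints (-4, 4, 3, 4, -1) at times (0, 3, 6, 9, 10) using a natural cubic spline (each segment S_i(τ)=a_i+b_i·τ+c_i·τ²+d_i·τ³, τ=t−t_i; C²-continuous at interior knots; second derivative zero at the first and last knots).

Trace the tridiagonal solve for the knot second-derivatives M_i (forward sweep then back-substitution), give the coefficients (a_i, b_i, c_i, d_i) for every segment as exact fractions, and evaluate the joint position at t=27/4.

  seg 0: a=-4 b=1189/324 c=0 d=-325/2916
  seg 1: a=4 b=107/162 c=-325/324 d=653/2916
  seg 2: a=3 b=223/324 c=82/81 d=-1099/2916
  seg 3: a=4 b=-553/162 c=-257/108 d=257/324
S(27/4) = 9047/2304

Δ: Δ0=8/3, Δ1=-1/3, Δ2=1/3, Δ3=-5
row 1: diag=12, rhs=-18; c'=1/4, d'=-3/2
row 2: denom=12−3·1/4=45/4; d'=(4−3·-3/2)/(45/4)=34/45
row 3: denom=8−3·4/15=36/5; d'=(-32−3·34/45)/(36/5)=-257/54
back: M3=-257/54
back: M2=34/45−4/15·-257/54=164/81
back: M1=-3/2−1/4·164/81=-325/162
M: M0=0, M1=-325/162, M2=164/81, M3=-257/54, M4=0
seg 0: a=-4, c=M0/2=0, d=(M1−M0)/(6·3)=-325/2916, b=Δ0−h0·(2M0+M1)/6=1189/324
seg 1: a=4, c=M1/2=-325/324, d=(M2−M1)/(6·3)=653/2916, b=Δ1−h1·(2M1+M2)/6=107/162
seg 2: a=3, c=M2/2=82/81, d=(M3−M2)/(6·3)=-1099/2916, b=Δ2−h2·(2M2+M3)/6=223/324
seg 3: a=4, c=M3/2=-257/108, d=(M4−M3)/(6·1)=257/324, b=Δ3−h3·(2M3+M4)/6=-553/162
t_q=27/4 → seg 2, τ=3/4; S=3+223/324·τ+82/81·τ²+-1099/2916·τ³=9047/2304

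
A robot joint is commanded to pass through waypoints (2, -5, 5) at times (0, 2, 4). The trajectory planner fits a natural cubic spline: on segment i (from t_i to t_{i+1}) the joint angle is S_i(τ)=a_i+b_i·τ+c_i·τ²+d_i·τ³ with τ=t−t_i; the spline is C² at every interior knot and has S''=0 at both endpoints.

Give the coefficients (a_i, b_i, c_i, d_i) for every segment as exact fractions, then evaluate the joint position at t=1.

  seg 0: a=2 b=-45/8 c=0 d=17/32
  seg 1: a=-5 b=3/4 c=51/16 d=-17/32
S(1) = -99/32

Δ: Δ0=-7/2, Δ1=5
row 1: diag=8, rhs=51; c'=1/4, d'=51/8
back: M1=51/8
M: M0=0, M1=51/8, M2=0
seg 0: a=2, c=M0/2=0, d=(M1−M0)/(6·2)=17/32, b=Δ0−h0·(2M0+M1)/6=-45/8
seg 1: a=-5, c=M1/2=51/16, d=(M2−M1)/(6·2)=-17/32, b=Δ1−h1·(2M1+M2)/6=3/4
t_q=1 → seg 0, τ=1; S=2+-45/8·τ+0·τ²+17/32·τ³=-99/32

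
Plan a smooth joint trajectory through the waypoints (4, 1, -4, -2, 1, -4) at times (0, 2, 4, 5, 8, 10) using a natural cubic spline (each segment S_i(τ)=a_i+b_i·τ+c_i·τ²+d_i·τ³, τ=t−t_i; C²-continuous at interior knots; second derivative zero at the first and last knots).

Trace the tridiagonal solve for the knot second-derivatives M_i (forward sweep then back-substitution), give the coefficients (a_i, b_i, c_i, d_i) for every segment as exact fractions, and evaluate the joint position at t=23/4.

  seg 0: a=4 b=-1229/1522 c=0 d=-527/3044
  seg 1: a=1 b=-4391/1522 c=-1581/1522 d=937/1522
  seg 2: a=-4 b=529/1522 c=4041/1522 d=-763/761
  seg 3: a=-2 b=4033/1522 c=-537/1522 d=-50/761
  seg 4: a=1 b=-1889/1522 c=-1437/1522 d=479/3044
S(23/4) = -727/3044

Δ: Δ0=-3/2, Δ1=-5/2, Δ2=2, Δ3=1, Δ4=-5/2
row 1: diag=8, rhs=-6; c'=1/4, d'=-3/4
row 2: denom=6−2·1/4=11/2; d'=(27−2·-3/4)/(11/2)=57/11
row 3: denom=8−1·2/11=86/11; d'=(-6−1·57/11)/(86/11)=-123/86
row 4: denom=10−3·33/86=761/86; d'=(-21−3·-123/86)/(761/86)=-1437/761
back: M4=-1437/761
back: M3=-123/86−33/86·-1437/761=-537/761
back: M2=57/11−2/11·-537/761=4041/761
back: M1=-3/4−1/4·4041/761=-1581/761
M: M0=0, M1=-1581/761, M2=4041/761, M3=-537/761, M4=-1437/761, M5=0
seg 0: a=4, c=M0/2=0, d=(M1−M0)/(6·2)=-527/3044, b=Δ0−h0·(2M0+M1)/6=-1229/1522
seg 1: a=1, c=M1/2=-1581/1522, d=(M2−M1)/(6·2)=937/1522, b=Δ1−h1·(2M1+M2)/6=-4391/1522
seg 2: a=-4, c=M2/2=4041/1522, d=(M3−M2)/(6·1)=-763/761, b=Δ2−h2·(2M2+M3)/6=529/1522
seg 3: a=-2, c=M3/2=-537/1522, d=(M4−M3)/(6·3)=-50/761, b=Δ3−h3·(2M3+M4)/6=4033/1522
seg 4: a=1, c=M4/2=-1437/1522, d=(M5−M4)/(6·2)=479/3044, b=Δ4−h4·(2M4+M5)/6=-1889/1522
t_q=23/4 → seg 3, τ=3/4; S=-2+4033/1522·τ+-537/1522·τ²+-50/761·τ³=-727/3044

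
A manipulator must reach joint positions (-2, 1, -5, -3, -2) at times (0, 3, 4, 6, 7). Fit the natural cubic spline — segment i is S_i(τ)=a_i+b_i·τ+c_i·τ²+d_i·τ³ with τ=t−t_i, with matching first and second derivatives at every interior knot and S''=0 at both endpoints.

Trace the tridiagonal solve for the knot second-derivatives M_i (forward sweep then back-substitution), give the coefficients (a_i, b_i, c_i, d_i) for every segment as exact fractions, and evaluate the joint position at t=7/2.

Δ: Δ0=1, Δ1=-6, Δ2=1, Δ3=1
row 1: diag=8, rhs=-42; c'=1/8, d'=-21/4
row 2: denom=6−1·1/8=47/8; d'=(42−1·-21/4)/(47/8)=378/47
row 3: denom=6−2·16/47=250/47; d'=(0−2·378/47)/(250/47)=-378/125
back: M3=-378/125
back: M2=378/47−16/47·-378/125=1134/125
back: M1=-21/4−1/8·1134/125=-798/125
M: M0=0, M1=-798/125, M2=1134/125, M3=-378/125, M4=0
seg 0: a=-2, c=M0/2=0, d=(M1−M0)/(6·3)=-133/375, b=Δ0−h0·(2M0+M1)/6=524/125
seg 1: a=1, c=M1/2=-399/125, d=(M2−M1)/(6·1)=322/125, b=Δ1−h1·(2M1+M2)/6=-673/125
seg 2: a=-5, c=M2/2=567/125, d=(M3−M2)/(6·2)=-126/125, b=Δ2−h2·(2M2+M3)/6=-101/25
seg 3: a=-3, c=M3/2=-189/125, d=(M4−M3)/(6·1)=63/125, b=Δ3−h3·(2M3+M4)/6=251/125
t_q=7/2 → seg 1, τ=1/2; S=1+-673/125·τ+-399/125·τ²+322/125·τ³=-271/125

  seg 0: a=-2 b=524/125 c=0 d=-133/375
  seg 1: a=1 b=-673/125 c=-399/125 d=322/125
  seg 2: a=-5 b=-101/25 c=567/125 d=-126/125
  seg 3: a=-3 b=251/125 c=-189/125 d=63/125
S(7/2) = -271/125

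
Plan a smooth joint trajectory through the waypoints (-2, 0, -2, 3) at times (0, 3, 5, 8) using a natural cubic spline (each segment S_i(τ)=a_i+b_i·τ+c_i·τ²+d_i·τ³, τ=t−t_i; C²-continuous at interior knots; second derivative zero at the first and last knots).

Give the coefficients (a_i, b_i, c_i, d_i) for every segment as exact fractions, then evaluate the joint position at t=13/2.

Δ: Δ0=2/3, Δ1=-1, Δ2=5/3
row 1: diag=10, rhs=-10; c'=1/5, d'=-1
row 2: denom=10−2·1/5=48/5; d'=(16−2·-1)/(48/5)=15/8
back: M2=15/8
back: M1=-1−1/5·15/8=-11/8
M: M0=0, M1=-11/8, M2=15/8, M3=0
seg 0: a=-2, c=M0/2=0, d=(M1−M0)/(6·3)=-11/144, b=Δ0−h0·(2M0+M1)/6=65/48
seg 1: a=0, c=M1/2=-11/16, d=(M2−M1)/(6·2)=13/48, b=Δ1−h1·(2M1+M2)/6=-17/24
seg 2: a=-2, c=M2/2=15/16, d=(M3−M2)/(6·3)=-5/48, b=Δ2−h2·(2M2+M3)/6=-5/24
t_q=13/2 → seg 2, τ=3/2; S=-2+-5/24·τ+15/16·τ²+-5/48·τ³=-71/128

  seg 0: a=-2 b=65/48 c=0 d=-11/144
  seg 1: a=0 b=-17/24 c=-11/16 d=13/48
  seg 2: a=-2 b=-5/24 c=15/16 d=-5/48
S(13/2) = -71/128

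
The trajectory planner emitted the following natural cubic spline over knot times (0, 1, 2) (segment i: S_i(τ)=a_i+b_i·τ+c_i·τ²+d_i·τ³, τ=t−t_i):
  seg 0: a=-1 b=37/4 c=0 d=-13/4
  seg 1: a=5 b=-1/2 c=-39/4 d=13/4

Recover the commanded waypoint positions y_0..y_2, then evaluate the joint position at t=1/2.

y_0 = S_0(0) = a_0 = -1
y_1 = S_1(0) = a_1 = 5
y_2 = S_1(1) = -2
t_q=1/2 is in segment 0 (τ=1/2); S_0(τ)=103/32

y_0=-1 y_1=5 y_2=-2
S(1/2) = 103/32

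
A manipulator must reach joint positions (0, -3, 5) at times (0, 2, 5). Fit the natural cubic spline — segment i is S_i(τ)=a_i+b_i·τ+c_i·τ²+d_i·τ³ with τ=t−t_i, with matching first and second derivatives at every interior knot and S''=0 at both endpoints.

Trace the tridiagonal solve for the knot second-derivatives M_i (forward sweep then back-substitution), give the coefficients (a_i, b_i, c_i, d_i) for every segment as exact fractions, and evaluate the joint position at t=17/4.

  seg 0: a=0 b=-7/3 c=0 d=5/24
  seg 1: a=-3 b=1/6 c=5/4 d=-5/36
S(17/4) = 543/256

Δ: Δ0=-3/2, Δ1=8/3
row 1: diag=10, rhs=25; c'=3/10, d'=5/2
back: M1=5/2
M: M0=0, M1=5/2, M2=0
seg 0: a=0, c=M0/2=0, d=(M1−M0)/(6·2)=5/24, b=Δ0−h0·(2M0+M1)/6=-7/3
seg 1: a=-3, c=M1/2=5/4, d=(M2−M1)/(6·3)=-5/36, b=Δ1−h1·(2M1+M2)/6=1/6
t_q=17/4 → seg 1, τ=9/4; S=-3+1/6·τ+5/4·τ²+-5/36·τ³=543/256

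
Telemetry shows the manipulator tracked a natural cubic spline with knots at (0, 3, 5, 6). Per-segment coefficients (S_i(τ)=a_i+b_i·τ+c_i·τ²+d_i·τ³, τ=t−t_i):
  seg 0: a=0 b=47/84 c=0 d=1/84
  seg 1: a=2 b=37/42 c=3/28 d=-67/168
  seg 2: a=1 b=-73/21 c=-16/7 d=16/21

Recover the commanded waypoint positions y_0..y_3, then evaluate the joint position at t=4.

y_0 = S_0(0) = a_0 = 0
y_1 = S_1(0) = a_1 = 2
y_2 = S_2(0) = a_2 = 1
y_3 = S_2(1) = -4
t_q=4 is in segment 1 (τ=1); S_1(τ)=145/56

y_0=0 y_1=2 y_2=1 y_3=-4
S(4) = 145/56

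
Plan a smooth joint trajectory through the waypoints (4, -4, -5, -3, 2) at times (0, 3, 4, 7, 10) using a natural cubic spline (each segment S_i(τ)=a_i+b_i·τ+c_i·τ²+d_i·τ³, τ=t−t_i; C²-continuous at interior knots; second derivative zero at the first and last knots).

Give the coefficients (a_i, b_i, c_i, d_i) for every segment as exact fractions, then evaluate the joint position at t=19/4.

Δ: Δ0=-8/3, Δ1=-1, Δ2=2/3, Δ3=5/3
row 1: diag=8, rhs=10; c'=1/8, d'=5/4
row 2: denom=8−1·1/8=63/8; d'=(10−1·5/4)/(63/8)=10/9
row 3: denom=12−3·8/21=76/7; d'=(6−3·10/9)/(76/7)=14/57
back: M3=14/57
back: M2=10/9−8/21·14/57=58/57
back: M1=5/4−1/8·58/57=64/57
M: M0=0, M1=64/57, M2=58/57, M3=14/57, M4=0
seg 0: a=4, c=M0/2=0, d=(M1−M0)/(6·3)=32/513, b=Δ0−h0·(2M0+M1)/6=-184/57
seg 1: a=-4, c=M1/2=32/57, d=(M2−M1)/(6·1)=-1/57, b=Δ1−h1·(2M1+M2)/6=-88/57
seg 2: a=-5, c=M2/2=29/57, d=(M3−M2)/(6·3)=-22/513, b=Δ2−h2·(2M2+M3)/6=-9/19
seg 3: a=-3, c=M3/2=7/57, d=(M4−M3)/(6·3)=-7/513, b=Δ3−h3·(2M3+M4)/6=27/19
t_q=19/4 → seg 2, τ=3/4; S=-5+-9/19·τ+29/57·τ²+-22/513·τ³=-3093/608

  seg 0: a=4 b=-184/57 c=0 d=32/513
  seg 1: a=-4 b=-88/57 c=32/57 d=-1/57
  seg 2: a=-5 b=-9/19 c=29/57 d=-22/513
  seg 3: a=-3 b=27/19 c=7/57 d=-7/513
S(19/4) = -3093/608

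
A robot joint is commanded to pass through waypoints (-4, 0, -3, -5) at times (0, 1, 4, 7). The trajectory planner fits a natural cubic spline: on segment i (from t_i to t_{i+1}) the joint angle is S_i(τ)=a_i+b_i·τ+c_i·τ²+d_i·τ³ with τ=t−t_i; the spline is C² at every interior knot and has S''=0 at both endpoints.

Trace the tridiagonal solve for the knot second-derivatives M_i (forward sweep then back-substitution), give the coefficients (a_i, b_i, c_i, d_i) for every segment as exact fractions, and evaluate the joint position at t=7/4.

Δ: Δ0=4, Δ1=-1, Δ2=-2/3
row 1: diag=8, rhs=-30; c'=3/8, d'=-15/4
row 2: denom=12−3·3/8=87/8; d'=(2−3·-15/4)/(87/8)=106/87
back: M2=106/87
back: M1=-15/4−3/8·106/87=-122/29
M: M0=0, M1=-122/29, M2=106/87, M3=0
seg 0: a=-4, c=M0/2=0, d=(M1−M0)/(6·1)=-61/87, b=Δ0−h0·(2M0+M1)/6=409/87
seg 1: a=0, c=M1/2=-61/29, d=(M2−M1)/(6·3)=236/783, b=Δ1−h1·(2M1+M2)/6=226/87
seg 2: a=-3, c=M2/2=53/87, d=(M3−M2)/(6·3)=-53/783, b=Δ2−h2·(2M2+M3)/6=-164/87
t_q=7/4 → seg 1, τ=3/4; S=0+226/87·τ+-61/29·τ²+236/783·τ³=207/232

  seg 0: a=-4 b=409/87 c=0 d=-61/87
  seg 1: a=0 b=226/87 c=-61/29 d=236/783
  seg 2: a=-3 b=-164/87 c=53/87 d=-53/783
S(7/4) = 207/232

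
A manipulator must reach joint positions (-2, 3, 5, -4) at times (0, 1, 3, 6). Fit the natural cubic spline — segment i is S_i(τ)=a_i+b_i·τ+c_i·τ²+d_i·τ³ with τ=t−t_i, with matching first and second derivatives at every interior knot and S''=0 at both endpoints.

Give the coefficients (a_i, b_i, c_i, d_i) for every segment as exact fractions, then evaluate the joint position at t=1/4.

  seg 0: a=-2 b=39/7 c=0 d=-4/7
  seg 1: a=3 b=27/7 c=-12/7 d=1/7
  seg 2: a=5 b=-9/7 c=-6/7 d=2/21
S(1/4) = -69/112

Δ: Δ0=5, Δ1=1, Δ2=-3
row 1: diag=6, rhs=-24; c'=1/3, d'=-4
row 2: denom=10−2·1/3=28/3; d'=(-24−2·-4)/(28/3)=-12/7
back: M2=-12/7
back: M1=-4−1/3·-12/7=-24/7
M: M0=0, M1=-24/7, M2=-12/7, M3=0
seg 0: a=-2, c=M0/2=0, d=(M1−M0)/(6·1)=-4/7, b=Δ0−h0·(2M0+M1)/6=39/7
seg 1: a=3, c=M1/2=-12/7, d=(M2−M1)/(6·2)=1/7, b=Δ1−h1·(2M1+M2)/6=27/7
seg 2: a=5, c=M2/2=-6/7, d=(M3−M2)/(6·3)=2/21, b=Δ2−h2·(2M2+M3)/6=-9/7
t_q=1/4 → seg 0, τ=1/4; S=-2+39/7·τ+0·τ²+-4/7·τ³=-69/112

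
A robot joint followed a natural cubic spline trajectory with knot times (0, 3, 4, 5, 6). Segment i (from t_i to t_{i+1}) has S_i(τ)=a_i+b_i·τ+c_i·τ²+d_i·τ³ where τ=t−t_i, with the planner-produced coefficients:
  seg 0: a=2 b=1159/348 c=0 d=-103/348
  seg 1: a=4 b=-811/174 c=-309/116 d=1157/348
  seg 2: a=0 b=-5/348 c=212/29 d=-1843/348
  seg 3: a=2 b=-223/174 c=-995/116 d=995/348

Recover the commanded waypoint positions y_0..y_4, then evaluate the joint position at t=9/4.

y_0=2 y_1=4 y_2=0 y_3=2 y_4=-5
S(9/4) = 45451/7424

y_0 = S_0(0) = a_0 = 2
y_1 = S_1(0) = a_1 = 4
y_2 = S_2(0) = a_2 = 0
y_3 = S_3(0) = a_3 = 2
y_4 = S_3(1) = -5
t_q=9/4 is in segment 0 (τ=9/4); S_0(τ)=45451/7424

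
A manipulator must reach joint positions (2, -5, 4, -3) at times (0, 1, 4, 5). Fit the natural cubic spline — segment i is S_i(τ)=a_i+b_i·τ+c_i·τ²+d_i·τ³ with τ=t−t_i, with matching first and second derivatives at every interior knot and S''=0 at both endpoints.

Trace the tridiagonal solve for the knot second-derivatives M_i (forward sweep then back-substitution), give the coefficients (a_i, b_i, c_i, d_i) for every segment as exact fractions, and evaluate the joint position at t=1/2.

  seg 0: a=2 b=-9 c=0 d=2
  seg 1: a=-5 b=-3 c=6 d=-4/3
  seg 2: a=4 b=-3 c=-6 d=2
S(1/2) = -9/4

Δ: Δ0=-7, Δ1=3, Δ2=-7
row 1: diag=8, rhs=60; c'=3/8, d'=15/2
row 2: denom=8−3·3/8=55/8; d'=(-60−3·15/2)/(55/8)=-12
back: M2=-12
back: M1=15/2−3/8·-12=12
M: M0=0, M1=12, M2=-12, M3=0
seg 0: a=2, c=M0/2=0, d=(M1−M0)/(6·1)=2, b=Δ0−h0·(2M0+M1)/6=-9
seg 1: a=-5, c=M1/2=6, d=(M2−M1)/(6·3)=-4/3, b=Δ1−h1·(2M1+M2)/6=-3
seg 2: a=4, c=M2/2=-6, d=(M3−M2)/(6·1)=2, b=Δ2−h2·(2M2+M3)/6=-3
t_q=1/2 → seg 0, τ=1/2; S=2+-9·τ+0·τ²+2·τ³=-9/4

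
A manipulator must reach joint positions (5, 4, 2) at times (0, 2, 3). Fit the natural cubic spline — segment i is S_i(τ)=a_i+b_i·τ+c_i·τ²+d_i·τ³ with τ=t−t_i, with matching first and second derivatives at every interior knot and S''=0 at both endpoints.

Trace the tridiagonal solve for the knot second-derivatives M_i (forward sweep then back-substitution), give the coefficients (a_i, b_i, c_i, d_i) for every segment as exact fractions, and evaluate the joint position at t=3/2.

  seg 0: a=5 b=0 c=0 d=-1/8
  seg 1: a=4 b=-3/2 c=-3/4 d=1/4
S(3/2) = 293/64

Δ: Δ0=-1/2, Δ1=-2
row 1: diag=6, rhs=-9; c'=1/6, d'=-3/2
back: M1=-3/2
M: M0=0, M1=-3/2, M2=0
seg 0: a=5, c=M0/2=0, d=(M1−M0)/(6·2)=-1/8, b=Δ0−h0·(2M0+M1)/6=0
seg 1: a=4, c=M1/2=-3/4, d=(M2−M1)/(6·1)=1/4, b=Δ1−h1·(2M1+M2)/6=-3/2
t_q=3/2 → seg 0, τ=3/2; S=5+0·τ+0·τ²+-1/8·τ³=293/64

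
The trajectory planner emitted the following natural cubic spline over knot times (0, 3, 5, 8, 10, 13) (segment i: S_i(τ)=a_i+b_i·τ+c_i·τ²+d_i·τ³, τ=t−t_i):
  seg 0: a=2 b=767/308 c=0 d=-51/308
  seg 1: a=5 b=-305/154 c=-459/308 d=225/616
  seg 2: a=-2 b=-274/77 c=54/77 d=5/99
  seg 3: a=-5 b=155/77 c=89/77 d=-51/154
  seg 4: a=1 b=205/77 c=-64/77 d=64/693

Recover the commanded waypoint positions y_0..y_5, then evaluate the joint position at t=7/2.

y_0 = S_0(0) = a_0 = 2
y_1 = S_1(0) = a_1 = 5
y_2 = S_2(0) = a_2 = -2
y_3 = S_3(0) = a_3 = -5
y_4 = S_4(0) = a_4 = 1
y_5 = S_4(3) = 4
t_q=7/2 is in segment 1 (τ=1/2); S_1(τ)=18149/4928

y_0=2 y_1=5 y_2=-2 y_3=-5 y_4=1 y_5=4
S(7/2) = 18149/4928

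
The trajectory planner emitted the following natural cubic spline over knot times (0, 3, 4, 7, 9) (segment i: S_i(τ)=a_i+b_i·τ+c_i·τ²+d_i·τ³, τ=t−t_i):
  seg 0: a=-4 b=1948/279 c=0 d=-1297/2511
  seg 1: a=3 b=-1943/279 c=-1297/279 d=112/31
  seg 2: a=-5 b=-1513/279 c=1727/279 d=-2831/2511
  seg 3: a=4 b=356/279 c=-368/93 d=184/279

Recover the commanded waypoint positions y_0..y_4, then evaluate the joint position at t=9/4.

y_0=-4 y_1=3 y_2=-5 y_3=4 y_4=-4
S(9/4) = 11559/1984

y_0 = S_0(0) = a_0 = -4
y_1 = S_1(0) = a_1 = 3
y_2 = S_2(0) = a_2 = -5
y_3 = S_3(0) = a_3 = 4
y_4 = S_3(2) = -4
t_q=9/4 is in segment 0 (τ=9/4); S_0(τ)=11559/1984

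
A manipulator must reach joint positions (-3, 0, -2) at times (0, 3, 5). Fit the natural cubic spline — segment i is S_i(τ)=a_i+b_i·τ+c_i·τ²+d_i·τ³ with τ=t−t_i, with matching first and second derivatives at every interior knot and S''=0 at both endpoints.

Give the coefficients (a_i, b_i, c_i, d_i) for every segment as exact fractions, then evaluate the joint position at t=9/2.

  seg 0: a=-3 b=8/5 c=0 d=-1/15
  seg 1: a=0 b=-1/5 c=-3/5 d=1/10
S(9/2) = -21/16

Δ: Δ0=1, Δ1=-1
row 1: diag=10, rhs=-12; c'=1/5, d'=-6/5
back: M1=-6/5
M: M0=0, M1=-6/5, M2=0
seg 0: a=-3, c=M0/2=0, d=(M1−M0)/(6·3)=-1/15, b=Δ0−h0·(2M0+M1)/6=8/5
seg 1: a=0, c=M1/2=-3/5, d=(M2−M1)/(6·2)=1/10, b=Δ1−h1·(2M1+M2)/6=-1/5
t_q=9/2 → seg 1, τ=3/2; S=0+-1/5·τ+-3/5·τ²+1/10·τ³=-21/16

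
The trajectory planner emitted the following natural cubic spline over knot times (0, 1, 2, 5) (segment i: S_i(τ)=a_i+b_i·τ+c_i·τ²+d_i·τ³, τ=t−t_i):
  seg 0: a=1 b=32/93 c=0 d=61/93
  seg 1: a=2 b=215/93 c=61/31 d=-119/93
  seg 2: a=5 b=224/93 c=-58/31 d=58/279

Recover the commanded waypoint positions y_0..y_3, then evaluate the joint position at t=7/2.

y_0 = S_0(0) = a_0 = 1
y_1 = S_1(0) = a_1 = 2
y_2 = S_2(0) = a_2 = 5
y_3 = S_2(3) = 1
t_q=7/2 is in segment 2 (τ=3/2); S_2(τ)=633/124

y_0=1 y_1=2 y_2=5 y_3=1
S(7/2) = 633/124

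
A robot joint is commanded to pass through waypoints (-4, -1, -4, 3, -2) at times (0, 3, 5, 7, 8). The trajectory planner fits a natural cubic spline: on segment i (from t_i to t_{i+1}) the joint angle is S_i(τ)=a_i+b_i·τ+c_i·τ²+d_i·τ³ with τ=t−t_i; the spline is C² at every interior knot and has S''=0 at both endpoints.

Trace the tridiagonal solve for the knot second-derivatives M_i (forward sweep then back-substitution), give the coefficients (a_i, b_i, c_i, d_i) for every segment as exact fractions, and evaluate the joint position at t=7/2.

Δ: Δ0=1, Δ1=-3/2, Δ2=7/2, Δ3=-5
row 1: diag=10, rhs=-15; c'=1/5, d'=-3/2
row 2: denom=8−2·1/5=38/5; d'=(30−2·-3/2)/(38/5)=165/38
row 3: denom=6−2·5/19=104/19; d'=(-51−2·165/38)/(104/19)=-567/52
back: M3=-567/52
back: M2=165/38−5/19·-567/52=375/52
back: M1=-3/2−1/5·375/52=-153/52
M: M0=0, M1=-153/52, M2=375/52, M3=-567/52, M4=0
seg 0: a=-4, c=M0/2=0, d=(M1−M0)/(6·3)=-17/104, b=Δ0−h0·(2M0+M1)/6=257/104
seg 1: a=-1, c=M1/2=-153/104, d=(M2−M1)/(6·2)=11/13, b=Δ1−h1·(2M1+M2)/6=-101/52
seg 2: a=-4, c=M2/2=375/104, d=(M3−M2)/(6·2)=-157/104, b=Δ2−h2·(2M2+M3)/6=121/52
seg 3: a=3, c=M3/2=-567/104, d=(M4−M3)/(6·1)=189/104, b=Δ3−h3·(2M3+M4)/6=-71/52
t_q=7/2 → seg 1, τ=1/2; S=-1+-101/52·τ+-153/104·τ²+11/13·τ³=-929/416

  seg 0: a=-4 b=257/104 c=0 d=-17/104
  seg 1: a=-1 b=-101/52 c=-153/104 d=11/13
  seg 2: a=-4 b=121/52 c=375/104 d=-157/104
  seg 3: a=3 b=-71/52 c=-567/104 d=189/104
S(7/2) = -929/416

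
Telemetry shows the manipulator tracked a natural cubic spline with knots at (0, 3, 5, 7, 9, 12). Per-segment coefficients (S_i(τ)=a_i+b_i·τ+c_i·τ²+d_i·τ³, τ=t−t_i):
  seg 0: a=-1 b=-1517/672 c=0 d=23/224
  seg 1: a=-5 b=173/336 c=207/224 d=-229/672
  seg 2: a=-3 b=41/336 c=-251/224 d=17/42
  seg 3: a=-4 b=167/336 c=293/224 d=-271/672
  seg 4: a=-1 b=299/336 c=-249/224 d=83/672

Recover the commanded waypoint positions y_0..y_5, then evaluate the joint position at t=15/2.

y_0 = S_0(0) = a_0 = -1
y_1 = S_1(0) = a_1 = -5
y_2 = S_2(0) = a_2 = -3
y_3 = S_3(0) = a_3 = -4
y_4 = S_4(0) = a_4 = -1
y_5 = S_4(3) = -5
t_q=15/2 is in segment 3 (τ=1/2); S_3(τ)=-6227/1792

y_0=-1 y_1=-5 y_2=-3 y_3=-4 y_4=-1 y_5=-5
S(15/2) = -6227/1792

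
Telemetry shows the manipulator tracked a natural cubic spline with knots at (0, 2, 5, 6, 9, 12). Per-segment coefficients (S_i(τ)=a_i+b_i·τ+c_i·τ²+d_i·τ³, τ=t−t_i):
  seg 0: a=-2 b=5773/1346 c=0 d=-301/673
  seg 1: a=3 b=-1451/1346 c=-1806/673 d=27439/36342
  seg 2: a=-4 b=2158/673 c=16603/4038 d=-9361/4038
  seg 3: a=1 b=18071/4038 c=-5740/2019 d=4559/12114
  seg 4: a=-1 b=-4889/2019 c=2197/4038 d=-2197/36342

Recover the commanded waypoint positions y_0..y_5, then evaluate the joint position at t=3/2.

y_0=-2 y_1=3 y_2=-4 y_3=1 y_4=-1 y_5=-5
S(3/2) = 15743/5384

y_0 = S_0(0) = a_0 = -2
y_1 = S_1(0) = a_1 = 3
y_2 = S_2(0) = a_2 = -4
y_3 = S_3(0) = a_3 = 1
y_4 = S_4(0) = a_4 = -1
y_5 = S_4(3) = -5
t_q=3/2 is in segment 0 (τ=3/2); S_0(τ)=15743/5384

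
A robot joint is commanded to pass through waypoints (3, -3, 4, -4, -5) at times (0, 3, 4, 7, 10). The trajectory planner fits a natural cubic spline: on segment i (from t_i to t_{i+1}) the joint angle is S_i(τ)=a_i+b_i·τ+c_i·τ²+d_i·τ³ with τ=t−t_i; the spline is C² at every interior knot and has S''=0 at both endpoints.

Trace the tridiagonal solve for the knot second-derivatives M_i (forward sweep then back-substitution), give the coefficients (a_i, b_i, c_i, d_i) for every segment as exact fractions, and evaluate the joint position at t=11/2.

  seg 0: a=3 b=-227/38 c=0 d=151/342
  seg 1: a=-3 b=113/19 c=151/38 d=-111/38
  seg 2: a=4 b=195/38 c=-91/19 d=749/1026
  seg 3: a=-4 b=-74/19 c=203/114 d=-203/1026
S(11/2) = 1029/304

Δ: Δ0=-2, Δ1=7, Δ2=-8/3, Δ3=-1/3
row 1: diag=8, rhs=54; c'=1/8, d'=27/4
row 2: denom=8−1·1/8=63/8; d'=(-58−1·27/4)/(63/8)=-74/9
row 3: denom=12−3·8/21=76/7; d'=(14−3·-74/9)/(76/7)=203/57
back: M3=203/57
back: M2=-74/9−8/21·203/57=-182/19
back: M1=27/4−1/8·-182/19=151/19
M: M0=0, M1=151/19, M2=-182/19, M3=203/57, M4=0
seg 0: a=3, c=M0/2=0, d=(M1−M0)/(6·3)=151/342, b=Δ0−h0·(2M0+M1)/6=-227/38
seg 1: a=-3, c=M1/2=151/38, d=(M2−M1)/(6·1)=-111/38, b=Δ1−h1·(2M1+M2)/6=113/19
seg 2: a=4, c=M2/2=-91/19, d=(M3−M2)/(6·3)=749/1026, b=Δ2−h2·(2M2+M3)/6=195/38
seg 3: a=-4, c=M3/2=203/114, d=(M4−M3)/(6·3)=-203/1026, b=Δ3−h3·(2M3+M4)/6=-74/19
t_q=11/2 → seg 2, τ=3/2; S=4+195/38·τ+-91/19·τ²+749/1026·τ³=1029/304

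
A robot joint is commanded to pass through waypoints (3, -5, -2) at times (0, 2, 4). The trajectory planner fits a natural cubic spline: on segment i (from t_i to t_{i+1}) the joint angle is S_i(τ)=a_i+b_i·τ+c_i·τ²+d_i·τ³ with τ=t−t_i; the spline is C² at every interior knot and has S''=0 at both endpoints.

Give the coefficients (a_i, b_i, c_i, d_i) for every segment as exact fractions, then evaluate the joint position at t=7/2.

  seg 0: a=3 b=-43/8 c=0 d=11/32
  seg 1: a=-5 b=-5/4 c=33/16 d=-11/32
S(7/2) = -869/256

Δ: Δ0=-4, Δ1=3/2
row 1: diag=8, rhs=33; c'=1/4, d'=33/8
back: M1=33/8
M: M0=0, M1=33/8, M2=0
seg 0: a=3, c=M0/2=0, d=(M1−M0)/(6·2)=11/32, b=Δ0−h0·(2M0+M1)/6=-43/8
seg 1: a=-5, c=M1/2=33/16, d=(M2−M1)/(6·2)=-11/32, b=Δ1−h1·(2M1+M2)/6=-5/4
t_q=7/2 → seg 1, τ=3/2; S=-5+-5/4·τ+33/16·τ²+-11/32·τ³=-869/256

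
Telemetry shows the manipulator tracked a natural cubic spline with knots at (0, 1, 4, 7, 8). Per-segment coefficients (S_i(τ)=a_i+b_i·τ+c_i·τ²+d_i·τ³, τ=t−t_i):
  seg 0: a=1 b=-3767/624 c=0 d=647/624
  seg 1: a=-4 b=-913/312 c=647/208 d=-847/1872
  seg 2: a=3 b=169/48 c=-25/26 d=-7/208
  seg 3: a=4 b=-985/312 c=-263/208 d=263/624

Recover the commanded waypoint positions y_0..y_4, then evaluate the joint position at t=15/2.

y_0 = S_0(0) = a_0 = 1
y_1 = S_1(0) = a_1 = -4
y_2 = S_2(0) = a_2 = 3
y_3 = S_3(0) = a_3 = 4
y_4 = S_3(1) = 0
t_q=15/2 is in segment 3 (τ=1/2); S_3(τ)=3591/1664

y_0=1 y_1=-4 y_2=3 y_3=4 y_4=0
S(15/2) = 3591/1664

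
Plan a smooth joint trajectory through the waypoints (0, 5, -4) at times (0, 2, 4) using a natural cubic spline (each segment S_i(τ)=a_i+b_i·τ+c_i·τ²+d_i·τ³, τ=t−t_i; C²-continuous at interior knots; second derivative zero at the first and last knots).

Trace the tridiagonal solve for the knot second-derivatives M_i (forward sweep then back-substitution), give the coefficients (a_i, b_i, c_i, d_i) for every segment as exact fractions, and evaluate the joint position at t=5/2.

Δ: Δ0=5/2, Δ1=-9/2
row 1: diag=8, rhs=-42; c'=1/4, d'=-21/4
back: M1=-21/4
M: M0=0, M1=-21/4, M2=0
seg 0: a=0, c=M0/2=0, d=(M1−M0)/(6·2)=-7/16, b=Δ0−h0·(2M0+M1)/6=17/4
seg 1: a=5, c=M1/2=-21/8, d=(M2−M1)/(6·2)=7/16, b=Δ1−h1·(2M1+M2)/6=-1
t_q=5/2 → seg 1, τ=1/2; S=5+-1·τ+-21/8·τ²+7/16·τ³=499/128

  seg 0: a=0 b=17/4 c=0 d=-7/16
  seg 1: a=5 b=-1 c=-21/8 d=7/16
S(5/2) = 499/128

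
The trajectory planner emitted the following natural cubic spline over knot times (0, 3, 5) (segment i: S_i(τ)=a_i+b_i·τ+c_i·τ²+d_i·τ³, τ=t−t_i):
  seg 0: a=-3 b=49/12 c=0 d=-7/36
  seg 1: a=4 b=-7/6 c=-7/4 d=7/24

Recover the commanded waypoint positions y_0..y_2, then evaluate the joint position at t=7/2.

y_0=-3 y_1=4 y_2=-3
S(7/2) = 193/64

y_0 = S_0(0) = a_0 = -3
y_1 = S_1(0) = a_1 = 4
y_2 = S_1(2) = -3
t_q=7/2 is in segment 1 (τ=1/2); S_1(τ)=193/64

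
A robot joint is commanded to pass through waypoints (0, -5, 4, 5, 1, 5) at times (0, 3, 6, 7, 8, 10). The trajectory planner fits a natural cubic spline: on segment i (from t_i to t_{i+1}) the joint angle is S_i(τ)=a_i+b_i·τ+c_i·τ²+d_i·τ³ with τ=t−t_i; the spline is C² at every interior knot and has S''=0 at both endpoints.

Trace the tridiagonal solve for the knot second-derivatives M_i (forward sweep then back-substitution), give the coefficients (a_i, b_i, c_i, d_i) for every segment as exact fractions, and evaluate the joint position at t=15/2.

  seg 0: a=0 b=-5797/1929 c=0 d=2582/17361
  seg 1: a=-5 b=1949/1929 c=2582/1929 d=-3908/17361
  seg 2: a=4 b=5717/1929 c=-442/643 d=-2462/1929
  seg 3: a=5 b=-4321/1929 c=-2904/643 d=5317/1929
  seg 4: a=1 b=-5794/1929 c=2413/643 d=-2413/3858
S(15/2) = 15923/5144

Δ: Δ0=-5/3, Δ1=3, Δ2=1, Δ3=-4, Δ4=2
row 1: diag=12, rhs=28; c'=1/4, d'=7/3
row 2: denom=8−3·1/4=29/4; d'=(-12−3·7/3)/(29/4)=-76/29
row 3: denom=4−1·4/29=112/29; d'=(-30−1·-76/29)/(112/29)=-397/56
row 4: denom=6−1·29/112=643/112; d'=(36−1·-397/56)/(643/112)=4826/643
back: M4=4826/643
back: M3=-397/56−29/112·4826/643=-5808/643
back: M2=-76/29−4/29·-5808/643=-884/643
back: M1=7/3−1/4·-884/643=5164/1929
M: M0=0, M1=5164/1929, M2=-884/643, M3=-5808/643, M4=4826/643, M5=0
seg 0: a=0, c=M0/2=0, d=(M1−M0)/(6·3)=2582/17361, b=Δ0−h0·(2M0+M1)/6=-5797/1929
seg 1: a=-5, c=M1/2=2582/1929, d=(M2−M1)/(6·3)=-3908/17361, b=Δ1−h1·(2M1+M2)/6=1949/1929
seg 2: a=4, c=M2/2=-442/643, d=(M3−M2)/(6·1)=-2462/1929, b=Δ2−h2·(2M2+M3)/6=5717/1929
seg 3: a=5, c=M3/2=-2904/643, d=(M4−M3)/(6·1)=5317/1929, b=Δ3−h3·(2M3+M4)/6=-4321/1929
seg 4: a=1, c=M4/2=2413/643, d=(M5−M4)/(6·2)=-2413/3858, b=Δ4−h4·(2M4+M5)/6=-5794/1929
t_q=15/2 → seg 3, τ=1/2; S=5+-4321/1929·τ+-2904/643·τ²+5317/1929·τ³=15923/5144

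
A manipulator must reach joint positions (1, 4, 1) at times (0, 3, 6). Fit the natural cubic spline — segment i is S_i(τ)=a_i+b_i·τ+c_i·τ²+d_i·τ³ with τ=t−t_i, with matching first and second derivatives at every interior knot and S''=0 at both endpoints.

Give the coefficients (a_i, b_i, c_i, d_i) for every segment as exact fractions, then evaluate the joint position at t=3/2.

Δ: Δ0=1, Δ1=-1
row 1: diag=12, rhs=-12; c'=1/4, d'=-1
back: M1=-1
M: M0=0, M1=-1, M2=0
seg 0: a=1, c=M0/2=0, d=(M1−M0)/(6·3)=-1/18, b=Δ0−h0·(2M0+M1)/6=3/2
seg 1: a=4, c=M1/2=-1/2, d=(M2−M1)/(6·3)=1/18, b=Δ1−h1·(2M1+M2)/6=0
t_q=3/2 → seg 0, τ=3/2; S=1+3/2·τ+0·τ²+-1/18·τ³=49/16

  seg 0: a=1 b=3/2 c=0 d=-1/18
  seg 1: a=4 b=0 c=-1/2 d=1/18
S(3/2) = 49/16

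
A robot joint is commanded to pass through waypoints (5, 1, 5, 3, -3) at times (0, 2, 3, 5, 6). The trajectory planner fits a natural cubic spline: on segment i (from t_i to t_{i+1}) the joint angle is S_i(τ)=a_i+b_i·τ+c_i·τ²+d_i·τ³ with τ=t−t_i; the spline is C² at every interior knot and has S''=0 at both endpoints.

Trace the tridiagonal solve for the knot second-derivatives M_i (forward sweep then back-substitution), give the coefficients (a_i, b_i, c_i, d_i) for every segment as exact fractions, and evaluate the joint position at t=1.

  seg 0: a=5 b=-398/93 c=0 d=53/93
  seg 1: a=1 b=238/93 c=106/31 d=-184/93
  seg 2: a=5 b=322/93 c=-78/31 d=53/372
  seg 3: a=3 b=-455/93 c=-103/62 d=103/186
S(1) = 40/31

Δ: Δ0=-2, Δ1=4, Δ2=-1, Δ3=-6
row 1: diag=6, rhs=36; c'=1/6, d'=6
row 2: denom=6−1·1/6=35/6; d'=(-30−1·6)/(35/6)=-216/35
row 3: denom=6−2·12/35=186/35; d'=(-30−2·-216/35)/(186/35)=-103/31
back: M3=-103/31
back: M2=-216/35−12/35·-103/31=-156/31
back: M1=6−1/6·-156/31=212/31
M: M0=0, M1=212/31, M2=-156/31, M3=-103/31, M4=0
seg 0: a=5, c=M0/2=0, d=(M1−M0)/(6·2)=53/93, b=Δ0−h0·(2M0+M1)/6=-398/93
seg 1: a=1, c=M1/2=106/31, d=(M2−M1)/(6·1)=-184/93, b=Δ1−h1·(2M1+M2)/6=238/93
seg 2: a=5, c=M2/2=-78/31, d=(M3−M2)/(6·2)=53/372, b=Δ2−h2·(2M2+M3)/6=322/93
seg 3: a=3, c=M3/2=-103/62, d=(M4−M3)/(6·1)=103/186, b=Δ3−h3·(2M3+M4)/6=-455/93
t_q=1 → seg 0, τ=1; S=5+-398/93·τ+0·τ²+53/93·τ³=40/31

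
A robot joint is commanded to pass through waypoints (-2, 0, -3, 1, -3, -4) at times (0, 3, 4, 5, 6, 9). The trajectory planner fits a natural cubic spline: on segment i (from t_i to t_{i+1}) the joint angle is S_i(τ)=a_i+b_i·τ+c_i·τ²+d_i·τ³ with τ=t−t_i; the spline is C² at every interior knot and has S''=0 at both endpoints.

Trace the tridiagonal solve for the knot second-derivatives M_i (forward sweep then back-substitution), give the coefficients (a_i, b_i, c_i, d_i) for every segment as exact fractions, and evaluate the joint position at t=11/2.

Δ: Δ0=2/3, Δ1=-3, Δ2=4, Δ3=-4, Δ4=-1/3
row 1: diag=8, rhs=-22; c'=1/8, d'=-11/4
row 2: denom=4−1·1/8=31/8; d'=(42−1·-11/4)/(31/8)=358/31
row 3: denom=4−1·8/31=116/31; d'=(-48−1·358/31)/(116/31)=-923/58
row 4: denom=8−1·31/116=897/116; d'=(22−1·-923/58)/(897/116)=1466/299
back: M4=1466/299
back: M3=-923/58−31/116·1466/299=-5150/299
back: M2=358/31−8/31·-5150/299=4782/299
back: M1=-11/4−1/8·4782/299=-1420/299
M: M0=0, M1=-1420/299, M2=4782/299, M3=-5150/299, M4=1466/299, M5=0
seg 0: a=-2, c=M0/2=0, d=(M1−M0)/(6·3)=-710/2691, b=Δ0−h0·(2M0+M1)/6=2728/897
seg 1: a=0, c=M1/2=-710/299, d=(M2−M1)/(6·1)=3101/897, b=Δ1−h1·(2M1+M2)/6=-3662/897
seg 2: a=-3, c=M2/2=2391/299, d=(M3−M2)/(6·1)=-382/69, b=Δ2−h2·(2M2+M3)/6=1381/897
seg 3: a=1, c=M3/2=-2575/299, d=(M4−M3)/(6·1)=3308/897, b=Δ3−h3·(2M3+M4)/6=829/897
seg 4: a=-3, c=M4/2=733/299, d=(M5−M4)/(6·3)=-733/2691, b=Δ4−h4·(2M4+M5)/6=-4697/897
t_q=11/2 → seg 3, τ=1/2; S=1+829/897·τ+-2575/299·τ²+3308/897·τ³=-275/1196

  seg 0: a=-2 b=2728/897 c=0 d=-710/2691
  seg 1: a=0 b=-3662/897 c=-710/299 d=3101/897
  seg 2: a=-3 b=1381/897 c=2391/299 d=-382/69
  seg 3: a=1 b=829/897 c=-2575/299 d=3308/897
  seg 4: a=-3 b=-4697/897 c=733/299 d=-733/2691
S(11/2) = -275/1196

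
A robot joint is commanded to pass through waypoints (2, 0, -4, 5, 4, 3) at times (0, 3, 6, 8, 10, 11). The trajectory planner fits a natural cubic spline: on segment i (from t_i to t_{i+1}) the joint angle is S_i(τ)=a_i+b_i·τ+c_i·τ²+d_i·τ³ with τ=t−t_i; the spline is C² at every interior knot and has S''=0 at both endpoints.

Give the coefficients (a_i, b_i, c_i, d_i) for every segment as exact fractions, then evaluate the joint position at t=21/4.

  seg 0: a=2 b=50/383 c=0 d=-916/10341
  seg 1: a=0 b=-866/383 c=-916/1149 d=3814/10341
  seg 2: a=-4 b=1116/383 c=966/383 d=-2649/3064
  seg 3: a=5 b=2013/766 c=-4083/1532 d=1687/3064
  seg 4: a=4 b=-546/383 c=489/766 d=-163/766
S(21/4) = -60327/12256

Δ: Δ0=-2/3, Δ1=-4/3, Δ2=9/2, Δ3=-1/2, Δ4=-1
row 1: diag=12, rhs=-4; c'=1/4, d'=-1/3
row 2: denom=10−3·1/4=37/4; d'=(35−3·-1/3)/(37/4)=144/37
row 3: denom=8−2·8/37=280/37; d'=(-30−2·144/37)/(280/37)=-699/140
row 4: denom=6−2·37/140=383/70; d'=(-3−2·-699/140)/(383/70)=489/383
back: M4=489/383
back: M3=-699/140−37/140·489/383=-4083/766
back: M2=144/37−8/37·-4083/766=1932/383
back: M1=-1/3−1/4·1932/383=-1832/1149
M: M0=0, M1=-1832/1149, M2=1932/383, M3=-4083/766, M4=489/383, M5=0
seg 0: a=2, c=M0/2=0, d=(M1−M0)/(6·3)=-916/10341, b=Δ0−h0·(2M0+M1)/6=50/383
seg 1: a=0, c=M1/2=-916/1149, d=(M2−M1)/(6·3)=3814/10341, b=Δ1−h1·(2M1+M2)/6=-866/383
seg 2: a=-4, c=M2/2=966/383, d=(M3−M2)/(6·2)=-2649/3064, b=Δ2−h2·(2M2+M3)/6=1116/383
seg 3: a=5, c=M3/2=-4083/1532, d=(M4−M3)/(6·2)=1687/3064, b=Δ3−h3·(2M3+M4)/6=2013/766
seg 4: a=4, c=M4/2=489/766, d=(M5−M4)/(6·1)=-163/766, b=Δ4−h4·(2M4+M5)/6=-546/383
t_q=21/4 → seg 1, τ=9/4; S=0+-866/383·τ+-916/1149·τ²+3814/10341·τ³=-60327/12256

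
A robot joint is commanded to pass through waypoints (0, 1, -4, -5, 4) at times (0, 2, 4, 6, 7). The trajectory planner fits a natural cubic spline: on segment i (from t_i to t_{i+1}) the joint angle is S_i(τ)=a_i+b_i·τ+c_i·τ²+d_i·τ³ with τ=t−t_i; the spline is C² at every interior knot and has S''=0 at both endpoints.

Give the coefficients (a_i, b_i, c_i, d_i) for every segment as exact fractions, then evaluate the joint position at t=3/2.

Δ: Δ0=1/2, Δ1=-5/2, Δ2=-1/2, Δ3=9
row 1: diag=8, rhs=-18; c'=1/4, d'=-9/4
row 2: denom=8−2·1/4=15/2; d'=(12−2·-9/4)/(15/2)=11/5
row 3: denom=6−2·4/15=82/15; d'=(57−2·11/5)/(82/15)=789/82
back: M3=789/82
back: M2=11/5−4/15·789/82=-15/41
back: M1=-9/4−1/4·-15/41=-177/82
M: M0=0, M1=-177/82, M2=-15/41, M3=789/82, M4=0
seg 0: a=0, c=M0/2=0, d=(M1−M0)/(6·2)=-59/328, b=Δ0−h0·(2M0+M1)/6=50/41
seg 1: a=1, c=M1/2=-177/164, d=(M2−M1)/(6·2)=49/328, b=Δ1−h1·(2M1+M2)/6=-77/82
seg 2: a=-4, c=M2/2=-15/82, d=(M3−M2)/(6·2)=273/328, b=Δ2−h2·(2M2+M3)/6=-142/41
seg 3: a=-5, c=M3/2=789/164, d=(M4−M3)/(6·1)=-263/164, b=Δ3−h3·(2M3+M4)/6=475/82
t_q=3/2 → seg 0, τ=3/2; S=0+50/41·τ+0·τ²+-59/328·τ³=3207/2624

  seg 0: a=0 b=50/41 c=0 d=-59/328
  seg 1: a=1 b=-77/82 c=-177/164 d=49/328
  seg 2: a=-4 b=-142/41 c=-15/82 d=273/328
  seg 3: a=-5 b=475/82 c=789/164 d=-263/164
S(3/2) = 3207/2624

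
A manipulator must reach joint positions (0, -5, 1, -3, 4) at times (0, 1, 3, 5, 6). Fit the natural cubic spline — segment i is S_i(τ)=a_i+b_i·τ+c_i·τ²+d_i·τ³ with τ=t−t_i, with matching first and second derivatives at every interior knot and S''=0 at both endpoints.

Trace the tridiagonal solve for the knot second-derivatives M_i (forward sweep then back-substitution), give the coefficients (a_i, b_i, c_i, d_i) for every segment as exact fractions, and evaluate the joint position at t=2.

  seg 0: a=0 b=-103/15 c=0 d=28/15
  seg 1: a=-5 b=-19/15 c=28/5 d=-26/15
  seg 2: a=1 b=1/3 c=-24/5 d=109/60
  seg 3: a=-3 b=44/15 c=61/10 d=-61/30
S(2) = -12/5

Δ: Δ0=-5, Δ1=3, Δ2=-2, Δ3=7
row 1: diag=6, rhs=48; c'=1/3, d'=8
row 2: denom=8−2·1/3=22/3; d'=(-30−2·8)/(22/3)=-69/11
row 3: denom=6−2·3/11=60/11; d'=(54−2·-69/11)/(60/11)=61/5
back: M3=61/5
back: M2=-69/11−3/11·61/5=-48/5
back: M1=8−1/3·-48/5=56/5
M: M0=0, M1=56/5, M2=-48/5, M3=61/5, M4=0
seg 0: a=0, c=M0/2=0, d=(M1−M0)/(6·1)=28/15, b=Δ0−h0·(2M0+M1)/6=-103/15
seg 1: a=-5, c=M1/2=28/5, d=(M2−M1)/(6·2)=-26/15, b=Δ1−h1·(2M1+M2)/6=-19/15
seg 2: a=1, c=M2/2=-24/5, d=(M3−M2)/(6·2)=109/60, b=Δ2−h2·(2M2+M3)/6=1/3
seg 3: a=-3, c=M3/2=61/10, d=(M4−M3)/(6·1)=-61/30, b=Δ3−h3·(2M3+M4)/6=44/15
t_q=2 → seg 1, τ=1; S=-5+-19/15·τ+28/5·τ²+-26/15·τ³=-12/5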